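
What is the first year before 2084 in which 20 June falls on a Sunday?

2083

From one year to the next, a fixed date's weekday advances by 1, or by 2 when a Feb 29 lies between the two dates.
2084: June 20 is Tuesday.
2083: Sunday (−2)
20 June falls on a Sunday in 2083.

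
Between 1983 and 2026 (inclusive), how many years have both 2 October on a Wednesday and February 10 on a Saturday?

Check each year's weekday for 2 October and February 10:
  1983: Sun/Thu  1984: Tue/Fri  1985: Wed/Sun  1986: Thu/Mon  1987: Fri/Tue  1988: Sun/Wed  1989: Mon/Fri  1990: Tue/Sat  1991: Wed/Sun  1992: Fri/Mon  1993: Sat/Wed  1994: Sun/Thu  1995: Mon/Fri  1996: Wed/Sat ✓  …(16 more)…  2013: Wed/Sun  2014: Thu/Mon  2015: Fri/Tue  2016: Sun/Wed  2017: Mon/Fri  2018: Tue/Sat  2019: Wed/Sun  2020: Fri/Mon  2021: Sat/Wed  2022: Sun/Thu  2023: Mon/Fri  2024: Wed/Sat ✓  2025: Thu/Mon  2026: Fri/Tue
Both conditions hold in: 1996, 2024 — 2.

2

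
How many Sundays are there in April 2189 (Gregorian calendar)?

April 2189 has 30 days and begins on Wednesday.
The first Sunday is April 5.
Sundays fall on 5, 12, 19, 26 — that's 4.

4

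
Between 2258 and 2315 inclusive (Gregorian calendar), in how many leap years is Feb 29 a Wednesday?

2

Leap years in 2258–2315: 13 of them.
Feb 29 weekday advances by 5 (mod 7) from one leap year to the next four years later (or differs when a century non-leap intervenes).
Leap-day weekdays: 2260:Wed✓ 2264:Mon 2268:Sat 2272:Thu 2276:Tue 2280:Sun 2284:Fri 2288:Wed✓ 2292:Mon 2296:Sat 2304:Mon 2308:Sat 2312:Thu
Wednesday: 2260, 2288 → 2.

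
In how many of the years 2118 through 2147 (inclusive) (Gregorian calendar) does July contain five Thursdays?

12

July has 31 days; it has five Thursdays when Thursday falls among the first (month-length − 28) days — i.e. when July 1 is one of Thursday/Wednesday/Tuesday.
July 1 by year: 2118:Fri 2119:Sat 2120:Mon 2121:Tue✓ 2122:Wed✓ 2123:Thu✓ 2124:Sat 2125:Sun 2126:Mon 2127:Tue✓ 2128:Thu✓ 2129:Fri 2130:Sat 2131:Sun 2132:Tue✓ 2133:Wed✓ 2134:Thu✓ 2135:Fri 2136:Sun 2137:Mon 2138:Tue✓ 2139:Wed✓ 2140:Fri 2141:Sat 2142:Sun 2143:Mon 2144:Wed✓ 2145:Thu✓ 2146:Fri 2147:Sat
Years with five Thursdays: 2121, 2122, 2123, 2127, 2128, 2132, 2133, 2134, 2138, 2139, 2144, 2145 → 12.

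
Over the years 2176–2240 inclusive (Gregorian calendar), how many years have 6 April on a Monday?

Track 6 April's weekday year by year (advancing +1, or +2 across a Feb 29):
  2176: Sat  2177: Sun (+1)  2178: Mon (+1) ✓  2179: Tue (+1)  2180: Thu (+2)
  2181: Fri (+1)  2182: Sat (+1)  2183: Sun (+1)  2184: Tue (+2)  2185: Wed (+1)
  2186: Thu (+1)  2187: Fri (+1)  2188: Sun (+2)  2189: Mon (+1) ✓  … (37 more years) …
  2227: Fri (+1)  2228: Sun (+2)  2229: Mon (+1) ✓  2230: Tue (+1)  2231: Wed (+1)
  2232: Fri (+2)  2233: Sat (+1)  2234: Sun (+1)  2235: Mon (+1) ✓  2236: Wed (+2)
  2237: Thu (+1)  2238: Fri (+1)  2239: Sat (+1)  2240: Mon (+2) ✓
Monday years: 2178, 2189, 2195, 2201, 2207, 2212, 2218, 2229, 2235, 2240 — 10 in total.

10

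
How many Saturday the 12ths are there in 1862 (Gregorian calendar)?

Check the 12th of each month of 1862: Jan 12: Sun, Feb 12: Wed, Mar 12: Wed, Apr 12: Sat, May 12: Mon, Jun 12: Thu, Jul 12: Sat, Aug 12: Tue, Sep 12: Fri, Oct 12: Sun, Nov 12: Wed, Dec 12: Fri.
Saturday occurs in April, July — 2 months.

2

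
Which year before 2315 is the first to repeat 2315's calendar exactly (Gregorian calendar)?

2309

Two years share a calendar iff Jan 1 falls on the same weekday and both are leap or both are common. 2315: Jan 1 is Friday, common year.
2314: Jan 1 Thursday, common
2313: Jan 1 Wednesday, common
2312: Jan 1 Monday, leap
2311: Jan 1 Sunday, common
2310: Jan 1 Saturday, common
2309: Jan 1 Friday, common
2309 matches on both conditions.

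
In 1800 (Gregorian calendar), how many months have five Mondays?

A month of length L has five Mondays iff its first Monday is on day ≤ L−28 (so day 1–3 in a 31-day month, 1–2 in a 30-day month, day 1 in a leap February).
Checking each month of 1800: Jan starts Wed (31d); Feb starts Sat (28d); Mar starts Sat (31d) ✓; Apr starts Tue (30d); May starts Thu (31d); Jun starts Sun (30d) ✓; Jul starts Tue (31d); Aug starts Fri (31d); Sep starts Mon (30d) ✓; Oct starts Wed (31d); Nov starts Sat (30d); Dec starts Mon (31d) ✓.
Five-Monday months: March, June, September, December → 4.

4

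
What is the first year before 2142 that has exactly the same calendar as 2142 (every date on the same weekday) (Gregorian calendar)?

2131

Two years share a calendar iff Jan 1 falls on the same weekday and both are leap or both are common. 2142: Jan 1 is Monday, common year.
2141: Jan 1 Sunday, common
2140: Jan 1 Friday, leap
2139: Jan 1 Thursday, common
2138: Jan 1 Wednesday, common
2137: Jan 1 Tuesday, common
2136: Jan 1 Sunday, leap
2135: Jan 1 Saturday, common
2134: Jan 1 Friday, common
2133: Jan 1 Thursday, common
2132: Jan 1 Tuesday, leap
2131: Jan 1 Monday, common
2131 matches on both conditions.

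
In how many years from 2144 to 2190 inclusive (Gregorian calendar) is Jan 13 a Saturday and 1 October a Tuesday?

2

Check each year's weekday for Jan 13 and 1 October:
  2144: Mon/Thu  2145: Wed/Fri  2146: Thu/Sat  2147: Fri/Sun  2148: Sat/Tue ✓  2149: Mon/Wed  2150: Tue/Thu  2151: Wed/Fri  2152: Thu/Sun  2153: Sat/Mon  2154: Sun/Tue  2155: Mon/Wed  2156: Tue/Fri  2157: Thu/Sat  …(19 more)…  2177: Mon/Wed  2178: Tue/Thu  2179: Wed/Fri  2180: Thu/Sun  2181: Sat/Mon  2182: Sun/Tue  2183: Mon/Wed  2184: Tue/Fri  2185: Thu/Sat  2186: Fri/Sun  2187: Sat/Mon  2188: Sun/Wed  2189: Tue/Thu  2190: Wed/Fri
Both conditions hold in: 2148, 2176 — 2.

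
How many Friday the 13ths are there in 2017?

Check the 13th of each month of 2017: Jan 13: Fri, Feb 13: Mon, Mar 13: Mon, Apr 13: Thu, May 13: Sat, Jun 13: Tue, Jul 13: Thu, Aug 13: Sun, Sep 13: Wed, Oct 13: Fri, Nov 13: Mon, Dec 13: Wed.
Friday occurs in January, October — 2 months.

2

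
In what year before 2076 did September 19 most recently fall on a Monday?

2072

From one year to the next, a fixed date's weekday advances by 1, or by 2 when a Feb 29 lies between the two dates.
2076: September 19 is Saturday.
2075: Thursday (−2)
2074: Wednesday (−1)
2073: Tuesday (−1)
2072: Monday (−1)
September 19 falls on a Monday in 2072.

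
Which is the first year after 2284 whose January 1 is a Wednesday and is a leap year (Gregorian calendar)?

2296

Jan 1 advances by 2 weekdays after a leap year and by 1 after a common year.
2284: Jan 1 is Tuesday (leap).
2285: Thursday
2286: Friday
2287: Saturday
2288: Sunday (leap)
2289: Tuesday
2290: Wednesday
2291: Thursday
2292: Friday (leap)
2293: Sunday
2294: Monday
2295: Tuesday
2296: Wednesday (leap)
2296 begins on a Wednesday and is a leap year.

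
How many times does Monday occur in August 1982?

August 1982 has 31 days and begins on Sunday.
The first Monday is August 2.
Mondays fall on 2, 9, 16, 23, 30 — that's 5.

5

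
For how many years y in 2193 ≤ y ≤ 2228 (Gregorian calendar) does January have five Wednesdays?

January has 31 days; it has five Wednesdays when Wednesday falls among the first (month-length − 28) days — i.e. when January 1 is one of Wednesday/Tuesday/Monday.
January 1 by year: 2193:Tue✓ 2194:Wed✓ 2195:Thu 2196:Fri 2197:Sun 2198:Mon✓ 2199:Tue✓ 2200:Wed✓ 2201:Thu 2202:Fri 2203:Sat 2204:Sun 2205:Tue✓ 2206:Wed✓ 2207:Thu …(6 more)… 2214:Sat 2215:Sun 2216:Mon✓ 2217:Wed✓ 2218:Thu 2219:Fri 2220:Sat 2221:Mon✓ 2222:Tue✓ 2223:Wed✓ 2224:Thu 2225:Sat 2226:Sun 2227:Mon✓ 2228:Tue✓
Years with five Wednesdays: 2193, 2194, 2198, 2199, 2200, 2205, 2206, 2210, 2211, 2212, 2216, 2217, 2221, 2222, 2223, 2227, 2228 → 17.

17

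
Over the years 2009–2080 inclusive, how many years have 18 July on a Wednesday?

Track 18 July's weekday year by year (advancing +1, or +2 across a Feb 29):
  2009: Sat  2010: Sun (+1)  2011: Mon (+1)  2012: Wed (+2) ✓  2013: Thu (+1)
  2014: Fri (+1)  2015: Sat (+1)  2016: Mon (+2)  2017: Tue (+1)  2018: Wed (+1) ✓
  2019: Thu (+1)  2020: Sat (+2)  2021: Sun (+1)  2022: Mon (+1)  … (44 more years) …
  2067: Mon (+1)  2068: Wed (+2) ✓  2069: Thu (+1)  2070: Fri (+1)  2071: Sat (+1)
  2072: Mon (+2)  2073: Tue (+1)  2074: Wed (+1) ✓  2075: Thu (+1)  2076: Sat (+2)
  2077: Sun (+1)  2078: Mon (+1)  2079: Tue (+1)  2080: Thu (+2)
Wednesday years: 2012, 2018, 2029, 2035, 2040, 2046, 2057, 2063, 2068, 2074 — 10 in total.

10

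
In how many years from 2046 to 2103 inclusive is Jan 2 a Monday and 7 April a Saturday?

2

Check each year's weekday for Jan 2 and 7 April:
  2046: Tue/Sat  2047: Wed/Sun  2048: Thu/Tue  2049: Sat/Wed  2050: Sun/Thu  2051: Mon/Fri  2052: Tue/Sun  2053: Thu/Mon  2054: Fri/Tue  2055: Sat/Wed  2056: Sun/Fri  2057: Tue/Sat  2058: Wed/Sun  2059: Thu/Mon  …(30 more)…  2090: Mon/Fri  2091: Tue/Sat  2092: Wed/Mon  2093: Fri/Tue  2094: Sat/Wed  2095: Sun/Thu  2096: Mon/Sat ✓  2097: Wed/Sun  2098: Thu/Mon  2099: Fri/Tue  2100: Sat/Wed  2101: Sun/Thu  2102: Mon/Fri  2103: Tue/Sat
Both conditions hold in: 2068, 2096 — 2.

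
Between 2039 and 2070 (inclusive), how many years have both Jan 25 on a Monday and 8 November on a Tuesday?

1

Check each year's weekday for Jan 25 and 8 November:
  2039: Tue/Tue  2040: Wed/Thu  2041: Fri/Fri  2042: Sat/Sat  2043: Sun/Sun  2044: Mon/Tue ✓  2045: Wed/Wed  2046: Thu/Thu  2047: Fri/Fri  2048: Sat/Sun  2049: Mon/Mon  2050: Tue/Tue  2051: Wed/Wed  2052: Thu/Fri  …(4 more)…  2057: Thu/Thu  2058: Fri/Fri  2059: Sat/Sat  2060: Sun/Mon  2061: Tue/Tue  2062: Wed/Wed  2063: Thu/Thu  2064: Fri/Sat  2065: Sun/Sun  2066: Mon/Mon  2067: Tue/Tue  2068: Wed/Thu  2069: Fri/Fri  2070: Sat/Sat
Both conditions hold in: 2044 — 1.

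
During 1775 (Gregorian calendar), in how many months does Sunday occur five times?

A month of length L has five Sundays iff its first Sunday is on day ≤ L−28 (so day 1–3 in a 31-day month, 1–2 in a 30-day month, day 1 in a leap February).
Checking each month of 1775: Jan starts Sun (31d) ✓; Feb starts Wed (28d); Mar starts Wed (31d); Apr starts Sat (30d) ✓; May starts Mon (31d); Jun starts Thu (30d); Jul starts Sat (31d) ✓; Aug starts Tue (31d); Sep starts Fri (30d); Oct starts Sun (31d) ✓; Nov starts Wed (30d); Dec starts Fri (31d) ✓.
Five-Sunday months: January, April, July, October, December → 5.

5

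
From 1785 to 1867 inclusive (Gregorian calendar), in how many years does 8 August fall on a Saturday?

Track 8 August's weekday year by year (advancing +1, or +2 across a Feb 29):
  1785: Mon  1786: Tue (+1)  1787: Wed (+1)  1788: Fri (+2)  1789: Sat (+1) ✓
  1790: Sun (+1)  1791: Mon (+1)  1792: Wed (+2)  1793: Thu (+1)  1794: Fri (+1)
  1795: Sat (+1) ✓  1796: Mon (+2)  1797: Tue (+1)  1798: Wed (+1)  … (55 more years) …
  1854: Tue (+1)  1855: Wed (+1)  1856: Fri (+2)  1857: Sat (+1) ✓  1858: Sun (+1)
  1859: Mon (+1)  1860: Wed (+2)  1861: Thu (+1)  1862: Fri (+1)  1863: Sat (+1) ✓
  1864: Mon (+2)  1865: Tue (+1)  1866: Wed (+1)  1867: Thu (+1)
Saturday years: 1789, 1795, 1801, 1807, 1812, 1818, 1829, 1835, 1840, 1846, 1857, 1863 — 12 in total.

12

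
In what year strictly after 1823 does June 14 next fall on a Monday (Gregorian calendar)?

1824

From one year to the next, a fixed date's weekday advances by 1, or by 2 when a Feb 29 lies between the two dates.
1823: June 14 is Saturday.
1824: Monday (+2)
June 14 falls on a Monday in 1824.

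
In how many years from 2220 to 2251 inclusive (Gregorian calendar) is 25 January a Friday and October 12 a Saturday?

4

Check each year's weekday for 25 January and October 12:
  2220: Tue/Thu  2221: Thu/Fri  2222: Fri/Sat ✓  2223: Sat/Sun  2224: Sun/Tue  2225: Tue/Wed  2226: Wed/Thu  2227: Thu/Fri  2228: Fri/Sun  2229: Sun/Mon  2230: Mon/Tue  2231: Tue/Wed  2232: Wed/Fri  2233: Fri/Sat ✓  …(4 more)…  2238: Thu/Fri  2239: Fri/Sat ✓  2240: Sat/Mon  2241: Mon/Tue  2242: Tue/Wed  2243: Wed/Thu  2244: Thu/Sat  2245: Sat/Sun  2246: Sun/Mon  2247: Mon/Tue  2248: Tue/Thu  2249: Thu/Fri  2250: Fri/Sat ✓  2251: Sat/Sun
Both conditions hold in: 2222, 2233, 2239, 2250 — 4.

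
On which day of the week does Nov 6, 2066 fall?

Saturday

January 1, 2066 is a Friday.
November 6 is day 310 of the year, i.e. 309 days after Jan 1.
309 mod 7 = 1, so advance 1 weekday from Friday: Saturday.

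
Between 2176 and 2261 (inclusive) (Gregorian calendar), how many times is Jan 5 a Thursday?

12

Track Jan 5's weekday year by year (advancing +1, or +2 across a Feb 29):
  2176: Fri  2177: Sun (+2)  2178: Mon (+1)  2179: Tue (+1)  2180: Wed (+1)
  2181: Fri (+2)  2182: Sat (+1)  2183: Sun (+1)  2184: Mon (+1)  2185: Wed (+2)
  2186: Thu (+1) ✓  2187: Fri (+1)  2188: Sat (+1)  2189: Mon (+2)  … (58 more years) …
  2248: Wed (+1)  2249: Fri (+2)  2250: Sat (+1)  2251: Sun (+1)  2252: Mon (+1)
  2253: Wed (+2)  2254: Thu (+1) ✓  2255: Fri (+1)  2256: Sat (+1)  2257: Mon (+2)
  2258: Tue (+1)  2259: Wed (+1)  2260: Thu (+1) ✓  2261: Sat (+2)
Thursday years: 2186, 2192, 2197, 2204, 2209, 2215, 2226, 2232, 2237, 2243, 2254, 2260 — 12 in total.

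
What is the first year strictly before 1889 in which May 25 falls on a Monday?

1885

From one year to the next, a fixed date's weekday advances by 1, or by 2 when a Feb 29 lies between the two dates.
1889: May 25 is Saturday.
1888: Friday (−1)
1887: Wednesday (−2)
1886: Tuesday (−1)
1885: Monday (−1)
May 25 falls on a Monday in 1885.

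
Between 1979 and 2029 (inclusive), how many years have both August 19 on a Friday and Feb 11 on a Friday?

Check each year's weekday for August 19 and Feb 11:
  1979: Sun/Sun  1980: Tue/Mon  1981: Wed/Wed  1982: Thu/Thu  1983: Fri/Fri ✓  1984: Sun/Sat  1985: Mon/Mon  1986: Tue/Tue  1987: Wed/Wed  1988: Fri/Thu  1989: Sat/Sat  1990: Sun/Sun  1991: Mon/Mon  1992: Wed/Tue  …(23 more)…  2016: Fri/Thu  2017: Sat/Sat  2018: Sun/Sun  2019: Mon/Mon  2020: Wed/Tue  2021: Thu/Thu  2022: Fri/Fri ✓  2023: Sat/Sat  2024: Mon/Sun  2025: Tue/Tue  2026: Wed/Wed  2027: Thu/Thu  2028: Sat/Fri  2029: Sun/Sun
Both conditions hold in: 1983, 1994, 2005, 2011, 2022 — 5.

5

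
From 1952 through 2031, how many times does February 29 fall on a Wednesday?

3

Leap years in 1952–2031: 20 of them.
Feb 29 weekday advances by 5 (mod 7) from one leap year to the next four years later (or differs when a century non-leap intervenes).
Leap-day weekdays: 1952:Fri 1956:Wed✓ 1960:Mon 1964:Sat 1968:Thu 1972:Tue 1976:Sun 1980:Fri 1984:Wed✓ 1988:Mon 1992:Sat 1996:Thu 2000:Tue 2004:Sun 2008:Fri 2012:Wed✓ 2016:Mon 2020:Sat 2024:Thu 2028:Tue
Wednesday: 1956, 1984, 2012 → 3.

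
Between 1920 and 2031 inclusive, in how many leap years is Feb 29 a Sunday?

Leap years in 1920–2031: 28 of them.
Feb 29 weekday advances by 5 (mod 7) from one leap year to the next four years later (or differs when a century non-leap intervenes).
Leap-day weekdays: 1920:Sun✓ 1924:Fri 1928:Wed 1932:Mon 1936:Sat 1940:Thu 1944:Tue 1948:Sun✓ 1952:Fri 1956:Wed 1960:Mon 1964:Sat 1968:Thu 1972:Tue 1976:Sun✓ 1980:Fri 1984:Wed 1988:Mon 1992:Sat 1996:Thu 2000:Tue 2004:Sun✓ 2008:Fri 2012:Wed 2016:Mon 2020:Sat 2024:Thu 2028:Tue
Sunday: 1920, 1948, 1976, 2004 → 4.

4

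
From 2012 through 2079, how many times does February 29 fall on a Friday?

Leap years in 2012–2079: 17 of them.
Feb 29 weekday advances by 5 (mod 7) from one leap year to the next four years later (or differs when a century non-leap intervenes).
Leap-day weekdays: 2012:Wed 2016:Mon 2020:Sat 2024:Thu 2028:Tue 2032:Sun 2036:Fri✓ 2040:Wed 2044:Mon 2048:Sat 2052:Thu 2056:Tue 2060:Sun 2064:Fri✓ 2068:Wed 2072:Mon 2076:Sat
Friday: 2036, 2064 → 2.

2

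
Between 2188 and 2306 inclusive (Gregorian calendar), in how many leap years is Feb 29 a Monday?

6

Leap years in 2188–2306: 28 of them.
Feb 29 weekday advances by 5 (mod 7) from one leap year to the next four years later (or differs when a century non-leap intervenes).
Leap-day weekdays: 2188:Fri 2192:Wed 2196:Mon✓ 2204:Wed 2208:Mon✓ 2212:Sat 2216:Thu 2220:Tue 2224:Sun 2228:Fri 2232:Wed 2236:Mon✓ 2240:Sat 2244:Thu 2248:Tue 2252:Sun 2256:Fri 2260:Wed 2264:Mon✓ 2268:Sat 2272:Thu 2276:Tue 2280:Sun 2284:Fri 2288:Wed 2292:Mon✓ 2296:Sat 2304:Mon✓
Monday: 2196, 2208, 2236, 2264, 2292, 2304 → 6.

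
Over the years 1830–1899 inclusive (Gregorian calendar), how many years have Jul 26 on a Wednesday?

Track Jul 26's weekday year by year (advancing +1, or +2 across a Feb 29):
  1830: Mon  1831: Tue (+1)  1832: Thu (+2)  1833: Fri (+1)  1834: Sat (+1)
  1835: Sun (+1)  1836: Tue (+2)  1837: Wed (+1) ✓  1838: Thu (+1)  1839: Fri (+1)
  1840: Sun (+2)  1841: Mon (+1)  1842: Tue (+1)  1843: Wed (+1) ✓  … (42 more years) …
  1886: Mon (+1)  1887: Tue (+1)  1888: Thu (+2)  1889: Fri (+1)  1890: Sat (+1)
  1891: Sun (+1)  1892: Tue (+2)  1893: Wed (+1) ✓  1894: Thu (+1)  1895: Fri (+1)
  1896: Sun (+2)  1897: Mon (+1)  1898: Tue (+1)  1899: Wed (+1) ✓
Wednesday years: 1837, 1843, 1848, 1854, 1865, 1871, 1876, 1882, 1893, 1899 — 10 in total.

10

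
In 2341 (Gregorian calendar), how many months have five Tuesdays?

4

A month of length L has five Tuesdays iff its first Tuesday is on day ≤ L−28 (so day 1–3 in a 31-day month, 1–2 in a 30-day month, day 1 in a leap February).
Checking each month of 2341: Jan starts Wed (31d); Feb starts Sat (28d); Mar starts Sat (31d); Apr starts Tue (30d) ✓; May starts Thu (31d); Jun starts Sun (30d); Jul starts Tue (31d) ✓; Aug starts Fri (31d); Sep starts Mon (30d) ✓; Oct starts Wed (31d); Nov starts Sat (30d); Dec starts Mon (31d) ✓.
Five-Tuesday months: April, July, September, December → 4.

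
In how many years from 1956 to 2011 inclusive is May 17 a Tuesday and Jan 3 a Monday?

Check each year's weekday for May 17 and Jan 3:
  1956: Thu/Tue  1957: Fri/Thu  1958: Sat/Fri  1959: Sun/Sat  1960: Tue/Sun  1961: Wed/Tue  1962: Thu/Wed  1963: Fri/Thu  1964: Sun/Fri  1965: Mon/Sun  1966: Tue/Mon ✓  1967: Wed/Tue  1968: Fri/Wed  1969: Sat/Fri  …(28 more)…  1998: Sun/Sat  1999: Mon/Sun  2000: Wed/Mon  2001: Thu/Wed  2002: Fri/Thu  2003: Sat/Fri  2004: Mon/Sat  2005: Tue/Mon ✓  2006: Wed/Tue  2007: Thu/Wed  2008: Sat/Thu  2009: Sun/Sat  2010: Mon/Sun  2011: Tue/Mon ✓
Both conditions hold in: 1966, 1977, 1983, 1994, 2005, 2011 — 6.

6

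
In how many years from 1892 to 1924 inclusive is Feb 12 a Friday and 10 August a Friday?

Check each year's weekday for Feb 12 and 10 August:
  1892: Fri/Wed  1893: Sun/Thu  1894: Mon/Fri  1895: Tue/Sat  1896: Wed/Mon  1897: Fri/Tue  1898: Sat/Wed  1899: Sun/Thu  1900: Mon/Fri  1901: Tue/Sat  1902: Wed/Sun  1903: Thu/Mon  1904: Fri/Wed  1905: Sun/Thu  …(5 more)…  1911: Sun/Thu  1912: Mon/Sat  1913: Wed/Sun  1914: Thu/Mon  1915: Fri/Tue  1916: Sat/Thu  1917: Mon/Fri  1918: Tue/Sat  1919: Wed/Sun  1920: Thu/Tue  1921: Sat/Wed  1922: Sun/Thu  1923: Mon/Fri  1924: Tue/Sun
Both conditions hold in: no year — 0.

0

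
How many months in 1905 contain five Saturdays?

4

A month of length L has five Saturdays iff its first Saturday is on day ≤ L−28 (so day 1–3 in a 31-day month, 1–2 in a 30-day month, day 1 in a leap February).
Checking each month of 1905: Jan starts Sun (31d); Feb starts Wed (28d); Mar starts Wed (31d); Apr starts Sat (30d) ✓; May starts Mon (31d); Jun starts Thu (30d); Jul starts Sat (31d) ✓; Aug starts Tue (31d); Sep starts Fri (30d) ✓; Oct starts Sun (31d); Nov starts Wed (30d); Dec starts Fri (31d) ✓.
Five-Saturday months: April, July, September, December → 4.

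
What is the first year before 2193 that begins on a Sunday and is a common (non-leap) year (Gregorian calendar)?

Jan 1 advances by 2 weekdays after a leap year and by 1 after a common year.
2193: Jan 1 is Tuesday.
2192: Sunday (leap)
2191: Saturday
2190: Friday
2189: Thursday
2188: Tuesday (leap)
2187: Monday
2186: Sunday
2186 begins on a Sunday and is a common year.

2186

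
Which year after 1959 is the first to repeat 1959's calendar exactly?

Two years share a calendar iff Jan 1 falls on the same weekday and both are leap or both are common. 1959: Jan 1 is Thursday, common year.
1960: Jan 1 Friday, leap
1961: Jan 1 Sunday, common
1962: Jan 1 Monday, common
1963: Jan 1 Tuesday, common
1964: Jan 1 Wednesday, leap
1965: Jan 1 Friday, common
1966: Jan 1 Saturday, common
1967: Jan 1 Sunday, common
1968: Jan 1 Monday, leap
1969: Jan 1 Wednesday, common
1970: Jan 1 Thursday, common
1970 matches on both conditions.

1970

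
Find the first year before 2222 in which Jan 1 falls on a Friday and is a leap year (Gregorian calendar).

Jan 1 advances by 2 weekdays after a leap year and by 1 after a common year.
2222: Jan 1 is Tuesday.
2221: Monday
2220: Saturday (leap)
2219: Friday
2218: Thursday
2217: Wednesday
2216: Monday (leap)
2215: Sunday
2214: Saturday
2213: Friday
2212: Wednesday (leap)
2211: Tuesday
2210: Monday
2209: Sunday
2208: Friday (leap)
2208 begins on a Friday and is a leap year.

2208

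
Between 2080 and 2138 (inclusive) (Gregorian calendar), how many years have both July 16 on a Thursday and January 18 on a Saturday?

1

Check each year's weekday for July 16 and January 18:
  2080: Tue/Thu  2081: Wed/Sat  2082: Thu/Sun  2083: Fri/Mon  2084: Sun/Tue  2085: Mon/Thu  2086: Tue/Fri  2087: Wed/Sat  2088: Fri/Sun  2089: Sat/Tue  2090: Sun/Wed  2091: Mon/Thu  2092: Wed/Fri  2093: Thu/Sun  …(31 more)…  2125: Mon/Thu  2126: Tue/Fri  2127: Wed/Sat  2128: Fri/Sun  2129: Sat/Tue  2130: Sun/Wed  2131: Mon/Thu  2132: Wed/Fri  2133: Thu/Sun  2134: Fri/Mon  2135: Sat/Tue  2136: Mon/Wed  2137: Tue/Fri  2138: Wed/Sat
Both conditions hold in: 2116 — 1.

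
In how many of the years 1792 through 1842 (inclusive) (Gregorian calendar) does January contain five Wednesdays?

January has 31 days; it has five Wednesdays when Wednesday falls among the first (month-length − 28) days — i.e. when January 1 is one of Wednesday/Tuesday/Monday.
January 1 by year: 1792:Sun 1793:Tue✓ 1794:Wed✓ 1795:Thu 1796:Fri 1797:Sun 1798:Mon✓ 1799:Tue✓ 1800:Wed✓ 1801:Thu 1802:Fri 1803:Sat 1804:Sun 1805:Tue✓ 1806:Wed✓ …(21 more)… 1828:Tue✓ 1829:Thu 1830:Fri 1831:Sat 1832:Sun 1833:Tue✓ 1834:Wed✓ 1835:Thu 1836:Fri 1837:Sun 1838:Mon✓ 1839:Tue✓ 1840:Wed✓ 1841:Fri 1842:Sat
Years with five Wednesdays: 1793, 1794, 1798, 1799, 1800, 1805, 1806, 1810, 1811, 1812, 1816, 1817, 1821, 1822, 1823, 1827, 1828, 1833, 1834, 1838, 1839, 1840 → 22.

22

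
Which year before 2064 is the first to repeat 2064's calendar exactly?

Two years share a calendar iff Jan 1 falls on the same weekday and both are leap or both are common. 2064: Jan 1 is Tuesday, leap year.
2063: Jan 1 Monday, common
2062: Jan 1 Sunday, common
2061: Jan 1 Saturday, common
2060: Jan 1 Thursday, leap
2059: Jan 1 Wednesday, common
2058: Jan 1 Tuesday, common
2057: Jan 1 Monday, common
2056: Jan 1 Saturday, leap
2055: Jan 1 Friday, common
2054: Jan 1 Thursday, common
2053: Jan 1 Wednesday, common
2052: Jan 1 Monday, leap
2051: Jan 1 Sunday, common
2050: Jan 1 Saturday, common
2049: Jan 1 Friday, common
2048: Jan 1 Wednesday, leap
2047: Jan 1 Tuesday, common
2046: Jan 1 Monday, common
2045: Jan 1 Sunday, common
2044: Jan 1 Friday, leap
2043: Jan 1 Thursday, common
2042: Jan 1 Wednesday, common
2041: Jan 1 Tuesday, common
2040: Jan 1 Sunday, leap
2039: Jan 1 Saturday, common
2038: Jan 1 Friday, common
2037: Jan 1 Thursday, common
2036: Jan 1 Tuesday, leap
2036 matches on both conditions.

2036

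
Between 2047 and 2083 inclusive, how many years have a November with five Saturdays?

November has 30 days; it has five Saturdays when Saturday falls among the first (month-length − 28) days — i.e. when November 1 is one of Saturday/Friday.
November 1 by year: 2047:Fri✓ 2048:Sun 2049:Mon 2050:Tue 2051:Wed 2052:Fri✓ 2053:Sat✓ 2054:Sun 2055:Mon 2056:Wed 2057:Thu 2058:Fri✓ 2059:Sat✓ 2060:Mon 2061:Tue …(7 more)… 2069:Fri✓ 2070:Sat✓ 2071:Sun 2072:Tue 2073:Wed 2074:Thu 2075:Fri✓ 2076:Sun 2077:Mon 2078:Tue 2079:Wed 2080:Fri✓ 2081:Sat✓ 2082:Sun 2083:Mon
Years with five Saturdays: 2047, 2052, 2053, 2058, 2059, 2064, 2069, 2070, 2075, 2080, 2081 → 11.

11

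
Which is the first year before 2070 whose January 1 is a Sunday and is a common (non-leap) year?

Jan 1 advances by 2 weekdays after a leap year and by 1 after a common year.
2070: Jan 1 is Wednesday.
2069: Tuesday
2068: Sunday (leap)
2067: Saturday
2066: Friday
2065: Thursday
2064: Tuesday (leap)
2063: Monday
2062: Sunday
2062 begins on a Sunday and is a common year.

2062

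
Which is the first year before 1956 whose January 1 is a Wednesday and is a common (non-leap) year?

1947

Jan 1 advances by 2 weekdays after a leap year and by 1 after a common year.
1956: Jan 1 is Sunday (leap).
1955: Saturday
1954: Friday
1953: Thursday
1952: Tuesday (leap)
1951: Monday
1950: Sunday
1949: Saturday
1948: Thursday (leap)
1947: Wednesday
1947 begins on a Wednesday and is a common year.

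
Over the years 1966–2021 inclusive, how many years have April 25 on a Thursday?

Track April 25's weekday year by year (advancing +1, or +2 across a Feb 29):
  1966: Mon  1967: Tue (+1)  1968: Thu (+2) ✓  1969: Fri (+1)  1970: Sat (+1)
  1971: Sun (+1)  1972: Tue (+2)  1973: Wed (+1)  1974: Thu (+1) ✓  1975: Fri (+1)
  1976: Sun (+2)  1977: Mon (+1)  1978: Tue (+1)  1979: Wed (+1)  … (28 more years) …
  2008: Fri (+2)  2009: Sat (+1)  2010: Sun (+1)  2011: Mon (+1)  2012: Wed (+2)
  2013: Thu (+1) ✓  2014: Fri (+1)  2015: Sat (+1)  2016: Mon (+2)  2017: Tue (+1)
  2018: Wed (+1)  2019: Thu (+1) ✓  2020: Sat (+2)  2021: Sun (+1)
Thursday years: 1968, 1974, 1985, 1991, 1996, 2002, 2013, 2019 — 8 in total.

8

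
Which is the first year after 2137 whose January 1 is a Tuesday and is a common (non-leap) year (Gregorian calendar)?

Jan 1 advances by 2 weekdays after a leap year and by 1 after a common year.
2137: Jan 1 is Tuesday.
2138: Wednesday
2139: Thursday
2140: Friday (leap)
2141: Sunday
2142: Monday
2143: Tuesday
2143 begins on a Tuesday and is a common year.

2143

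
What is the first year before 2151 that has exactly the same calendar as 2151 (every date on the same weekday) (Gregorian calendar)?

Two years share a calendar iff Jan 1 falls on the same weekday and both are leap or both are common. 2151: Jan 1 is Friday, common year.
2150: Jan 1 Thursday, common
2149: Jan 1 Wednesday, common
2148: Jan 1 Monday, leap
2147: Jan 1 Sunday, common
2146: Jan 1 Saturday, common
2145: Jan 1 Friday, common
2145 matches on both conditions.

2145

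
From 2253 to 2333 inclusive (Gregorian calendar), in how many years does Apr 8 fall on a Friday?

13

Track Apr 8's weekday year by year (advancing +1, or +2 across a Feb 29):
  2253: Fri ✓  2254: Sat (+1)  2255: Sun (+1)  2256: Tue (+2)  2257: Wed (+1)
  2258: Thu (+1)  2259: Fri (+1) ✓  2260: Sun (+2)  2261: Mon (+1)  2262: Tue (+1)
  2263: Wed (+1)  2264: Fri (+2) ✓  2265: Sat (+1)  2266: Sun (+1)  … (53 more years) …
  2320: Thu (+2)  2321: Fri (+1) ✓  2322: Sat (+1)  2323: Sun (+1)  2324: Tue (+2)
  2325: Wed (+1)  2326: Thu (+1)  2327: Fri (+1) ✓  2328: Sun (+2)  2329: Mon (+1)
  2330: Tue (+1)  2331: Wed (+1)  2332: Fri (+2) ✓  2333: Sat (+1)
Friday years: 2253, 2259, 2264, 2270, 2281, 2287, 2292, 2298, 2304, 2310, 2321, 2327, 2332 — 13 in total.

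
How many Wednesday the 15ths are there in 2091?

1

Check the 15th of each month of 2091: Jan 15: Mon, Feb 15: Thu, Mar 15: Thu, Apr 15: Sun, May 15: Tue, Jun 15: Fri, Jul 15: Sun, Aug 15: Wed, Sep 15: Sat, Oct 15: Mon, Nov 15: Thu, Dec 15: Sat.
Wednesday occurs in August — 1 month.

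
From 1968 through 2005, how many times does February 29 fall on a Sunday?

2

Leap years in 1968–2005: 10 of them.
Feb 29 weekday advances by 5 (mod 7) from one leap year to the next four years later (or differs when a century non-leap intervenes).
Leap-day weekdays: 1968:Thu 1972:Tue 1976:Sun✓ 1980:Fri 1984:Wed 1988:Mon 1992:Sat 1996:Thu 2000:Tue 2004:Sun✓
Sunday: 1976, 2004 → 2.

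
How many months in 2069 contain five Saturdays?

A month of length L has five Saturdays iff its first Saturday is on day ≤ L−28 (so day 1–3 in a 31-day month, 1–2 in a 30-day month, day 1 in a leap February).
Checking each month of 2069: Jan starts Tue (31d); Feb starts Fri (28d); Mar starts Fri (31d) ✓; Apr starts Mon (30d); May starts Wed (31d); Jun starts Sat (30d) ✓; Jul starts Mon (31d); Aug starts Thu (31d) ✓; Sep starts Sun (30d); Oct starts Tue (31d); Nov starts Fri (30d) ✓; Dec starts Sun (31d).
Five-Saturday months: March, June, August, November → 4.

4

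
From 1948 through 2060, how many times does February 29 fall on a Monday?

Leap years in 1948–2060: 29 of them.
Feb 29 weekday advances by 5 (mod 7) from one leap year to the next four years later (or differs when a century non-leap intervenes).
Leap-day weekdays: 1948:Sun 1952:Fri 1956:Wed 1960:Mon✓ 1964:Sat 1968:Thu 1972:Tue 1976:Sun 1980:Fri 1984:Wed 1988:Mon✓ 1992:Sat 1996:Thu …(3 more)… 2012:Wed 2016:Mon✓ 2020:Sat 2024:Thu 2028:Tue 2032:Sun 2036:Fri 2040:Wed 2044:Mon✓ 2048:Sat 2052:Thu 2056:Tue 2060:Sun
Monday: 1960, 1988, 2016, 2044 → 4.

4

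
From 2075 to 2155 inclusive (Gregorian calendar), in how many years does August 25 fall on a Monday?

12

Track August 25's weekday year by year (advancing +1, or +2 across a Feb 29):
  2075: Sun  2076: Tue (+2)  2077: Wed (+1)  2078: Thu (+1)  2079: Fri (+1)
  2080: Sun (+2)  2081: Mon (+1) ✓  2082: Tue (+1)  2083: Wed (+1)  2084: Fri (+2)
  2085: Sat (+1)  2086: Sun (+1)  2087: Mon (+1) ✓  2088: Wed (+2)  … (53 more years) …
  2142: Sat (+1)  2143: Sun (+1)  2144: Tue (+2)  2145: Wed (+1)  2146: Thu (+1)
  2147: Fri (+1)  2148: Sun (+2)  2149: Mon (+1) ✓  2150: Tue (+1)  2151: Wed (+1)
  2152: Fri (+2)  2153: Sat (+1)  2154: Sun (+1)  2155: Mon (+1) ✓
Monday years: 2081, 2087, 2092, 2098, 2104, 2110, 2121, 2127, 2132, 2138, 2149, 2155 — 12 in total.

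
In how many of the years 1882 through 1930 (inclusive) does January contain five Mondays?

January has 31 days; it has five Mondays when Monday falls among the first (month-length − 28) days — i.e. when January 1 is one of Monday/Sunday/Saturday.
January 1 by year: 1882:Sun✓ 1883:Mon✓ 1884:Tue 1885:Thu 1886:Fri 1887:Sat✓ 1888:Sun✓ 1889:Tue 1890:Wed 1891:Thu 1892:Fri 1893:Sun✓ 1894:Mon✓ 1895:Tue 1896:Wed …(19 more)… 1916:Sat✓ 1917:Mon✓ 1918:Tue 1919:Wed 1920:Thu 1921:Sat✓ 1922:Sun✓ 1923:Mon✓ 1924:Tue 1925:Thu 1926:Fri 1927:Sat✓ 1928:Sun✓ 1929:Tue 1930:Wed
Years with five Mondays: 1882, 1883, 1887, 1888, 1893, 1894, 1898, 1899, 1900, 1905, 1906, 1910, 1911, 1912, 1916, 1917, 1921, 1922, 1923, 1927, 1928 → 21.

21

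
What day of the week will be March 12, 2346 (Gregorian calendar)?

Tuesday

January 1, 2346 is a Tuesday.
March 12 is day 71 of the year, i.e. 70 days after Jan 1.
70 mod 7 = 0, so advance 0 weekdays from Tuesday: Tuesday.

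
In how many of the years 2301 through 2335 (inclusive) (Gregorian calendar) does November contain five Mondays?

November has 30 days; it has five Mondays when Monday falls among the first (month-length − 28) days — i.e. when November 1 is one of Monday/Sunday.
November 1 by year: 2301:Fri 2302:Sat 2303:Sun✓ 2304:Tue 2305:Wed 2306:Thu 2307:Fri 2308:Sun✓ 2309:Mon✓ 2310:Tue 2311:Wed 2312:Fri 2313:Sat 2314:Sun✓ 2315:Mon✓ …(5 more)… 2321:Tue 2322:Wed 2323:Thu 2324:Sat 2325:Sun✓ 2326:Mon✓ 2327:Tue 2328:Thu 2329:Fri 2330:Sat 2331:Sun✓ 2332:Tue 2333:Wed 2334:Thu 2335:Fri
Years with five Mondays: 2303, 2308, 2309, 2314, 2315, 2320, 2325, 2326, 2331 → 9.

9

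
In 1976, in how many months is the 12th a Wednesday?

1

Check the 12th of each month of 1976: Jan 12: Mon, Feb 12: Thu, Mar 12: Fri, Apr 12: Mon, May 12: Wed, Jun 12: Sat, Jul 12: Mon, Aug 12: Thu, Sep 12: Sun, Oct 12: Tue, Nov 12: Fri, Dec 12: Sun.
Wednesday occurs in May — 1 month.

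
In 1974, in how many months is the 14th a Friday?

1

Check the 14th of each month of 1974: Jan 14: Mon, Feb 14: Thu, Mar 14: Thu, Apr 14: Sun, May 14: Tue, Jun 14: Fri, Jul 14: Sun, Aug 14: Wed, Sep 14: Sat, Oct 14: Mon, Nov 14: Thu, Dec 14: Sat.
Friday occurs in June — 1 month.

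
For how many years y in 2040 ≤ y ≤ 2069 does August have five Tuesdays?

12

August has 31 days; it has five Tuesdays when Tuesday falls among the first (month-length − 28) days — i.e. when August 1 is one of Tuesday/Monday/Sunday.
August 1 by year: 2040:Wed 2041:Thu 2042:Fri 2043:Sat 2044:Mon✓ 2045:Tue✓ 2046:Wed 2047:Thu 2048:Sat 2049:Sun✓ 2050:Mon✓ 2051:Tue✓ 2052:Thu 2053:Fri 2054:Sat 2055:Sun✓ 2056:Tue✓ 2057:Wed 2058:Thu 2059:Fri 2060:Sun✓ 2061:Mon✓ 2062:Tue✓ 2063:Wed 2064:Fri 2065:Sat 2066:Sun✓ 2067:Mon✓ 2068:Wed 2069:Thu
Years with five Tuesdays: 2044, 2045, 2049, 2050, 2051, 2055, 2056, 2060, 2061, 2062, 2066, 2067 → 12.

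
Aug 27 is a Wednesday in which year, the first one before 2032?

From one year to the next, a fixed date's weekday advances by 1, or by 2 when a Feb 29 lies between the two dates.
2032: August 27 is Friday.
2031: Wednesday (−2)
Aug 27 falls on a Wednesday in 2031.

2031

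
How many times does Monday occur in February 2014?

February 2014 has 28 days and begins on Saturday.
The first Monday is February 3.
Mondays fall on 3, 10, 17, 24 — that's 4.

4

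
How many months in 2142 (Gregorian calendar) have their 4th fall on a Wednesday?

2

Check the 4th of each month of 2142: Jan 4: Thu, Feb 4: Sun, Mar 4: Sun, Apr 4: Wed, May 4: Fri, Jun 4: Mon, Jul 4: Wed, Aug 4: Sat, Sep 4: Tue, Oct 4: Thu, Nov 4: Sun, Dec 4: Tue.
Wednesday occurs in April, July — 2 months.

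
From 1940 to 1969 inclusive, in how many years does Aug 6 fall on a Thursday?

4

Track Aug 6's weekday year by year (advancing +1, or +2 across a Feb 29):
  1940: Tue  1941: Wed (+1)  1942: Thu (+1) ✓  1943: Fri (+1)  1944: Sun (+2)
  1945: Mon (+1)  1946: Tue (+1)  1947: Wed (+1)  1948: Fri (+2)  1949: Sat (+1)
  1950: Sun (+1)  1951: Mon (+1)  1952: Wed (+2)  1953: Thu (+1) ✓  1954: Fri (+1)
  1955: Sat (+1)  1956: Mon (+2)  1957: Tue (+1)  1958: Wed (+1)  1959: Thu (+1) ✓
  1960: Sat (+2)  1961: Sun (+1)  1962: Mon (+1)  1963: Tue (+1)  1964: Thu (+2) ✓
  1965: Fri (+1)  1966: Sat (+1)  1967: Sun (+1)  1968: Tue (+2)  1969: Wed (+1)
Thursday years: 1942, 1953, 1959, 1964 — 4 in total.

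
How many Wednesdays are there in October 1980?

5

October 1980 has 31 days and begins on Wednesday.
The first Wednesday is October 1.
Wednesdays fall on 1, 8, 15, 22, 29 — that's 5.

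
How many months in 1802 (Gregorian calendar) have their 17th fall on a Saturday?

2

Check the 17th of each month of 1802: Jan 17: Sun, Feb 17: Wed, Mar 17: Wed, Apr 17: Sat, May 17: Mon, Jun 17: Thu, Jul 17: Sat, Aug 17: Tue, Sep 17: Fri, Oct 17: Sun, Nov 17: Wed, Dec 17: Fri.
Saturday occurs in April, July — 2 months.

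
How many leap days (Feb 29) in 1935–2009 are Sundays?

3

Leap years in 1935–2009: 19 of them.
Feb 29 weekday advances by 5 (mod 7) from one leap year to the next four years later (or differs when a century non-leap intervenes).
Leap-day weekdays: 1936:Sat 1940:Thu 1944:Tue 1948:Sun✓ 1952:Fri 1956:Wed 1960:Mon 1964:Sat 1968:Thu 1972:Tue 1976:Sun✓ 1980:Fri 1984:Wed 1988:Mon 1992:Sat 1996:Thu 2000:Tue 2004:Sun✓ 2008:Fri
Sunday: 1948, 1976, 2004 → 3.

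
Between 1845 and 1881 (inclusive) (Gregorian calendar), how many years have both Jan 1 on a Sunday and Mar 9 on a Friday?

1

Check each year's weekday for Jan 1 and Mar 9:
  1845: Wed/Sun  1846: Thu/Mon  1847: Fri/Tue  1848: Sat/Thu  1849: Mon/Fri  1850: Tue/Sat  1851: Wed/Sun  1852: Thu/Tue  1853: Sat/Wed  1854: Sun/Thu  1855: Mon/Fri  1856: Tue/Sun  1857: Thu/Mon  1858: Fri/Tue  …(9 more)…  1868: Wed/Mon  1869: Fri/Tue  1870: Sat/Wed  1871: Sun/Thu  1872: Mon/Sat  1873: Wed/Sun  1874: Thu/Mon  1875: Fri/Tue  1876: Sat/Thu  1877: Mon/Fri  1878: Tue/Sat  1879: Wed/Sun  1880: Thu/Tue  1881: Sat/Wed
Both conditions hold in: 1860 — 1.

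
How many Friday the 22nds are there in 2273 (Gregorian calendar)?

1

Check the 22nd of each month of 2273: Jan 22: Wed, Feb 22: Sat, Mar 22: Sat, Apr 22: Tue, May 22: Thu, Jun 22: Sun, Jul 22: Tue, Aug 22: Fri, Sep 22: Mon, Oct 22: Wed, Nov 22: Sat, Dec 22: Mon.
Friday occurs in August — 1 month.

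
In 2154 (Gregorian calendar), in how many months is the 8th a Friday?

Check the 8th of each month of 2154: Jan 8: Tue, Feb 8: Fri, Mar 8: Fri, Apr 8: Mon, May 8: Wed, Jun 8: Sat, Jul 8: Mon, Aug 8: Thu, Sep 8: Sun, Oct 8: Tue, Nov 8: Fri, Dec 8: Sun.
Friday occurs in February, March, November — 3 months.

3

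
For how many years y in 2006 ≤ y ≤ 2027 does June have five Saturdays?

6

June has 30 days; it has five Saturdays when Saturday falls among the first (month-length − 28) days — i.e. when June 1 is one of Saturday/Friday.
June 1 by year: 2006:Thu 2007:Fri✓ 2008:Sun 2009:Mon 2010:Tue 2011:Wed 2012:Fri✓ 2013:Sat✓ 2014:Sun 2015:Mon 2016:Wed 2017:Thu 2018:Fri✓ 2019:Sat✓ 2020:Mon 2021:Tue 2022:Wed 2023:Thu 2024:Sat✓ 2025:Sun 2026:Mon 2027:Tue
Years with five Saturdays: 2007, 2012, 2013, 2018, 2019, 2024 → 6.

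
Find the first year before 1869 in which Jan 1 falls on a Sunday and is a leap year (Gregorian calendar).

Jan 1 advances by 2 weekdays after a leap year and by 1 after a common year.
1869: Jan 1 is Friday.
1868: Wednesday (leap)
1867: Tuesday
1866: Monday
1865: Sunday
1864: Friday (leap)
1863: Thursday
1862: Wednesday
1861: Tuesday
1860: Sunday (leap)
1860 begins on a Sunday and is a leap year.

1860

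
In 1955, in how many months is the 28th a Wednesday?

Check the 28th of each month of 1955: Jan 28: Fri, Feb 28: Mon, Mar 28: Mon, Apr 28: Thu, May 28: Sat, Jun 28: Tue, Jul 28: Thu, Aug 28: Sun, Sep 28: Wed, Oct 28: Fri, Nov 28: Mon, Dec 28: Wed.
Wednesday occurs in September, December — 2 months.

2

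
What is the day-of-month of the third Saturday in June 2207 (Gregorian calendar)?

20

June 1, 2207 is a Monday, so the first Saturday is the 6th.
The third Saturday is 6 + 14 = 20.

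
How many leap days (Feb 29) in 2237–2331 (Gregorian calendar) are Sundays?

Leap years in 2237–2331: 22 of them.
Feb 29 weekday advances by 5 (mod 7) from one leap year to the next four years later (or differs when a century non-leap intervenes).
Leap-day weekdays: 2240:Sat 2244:Thu 2248:Tue 2252:Sun✓ 2256:Fri 2260:Wed 2264:Mon 2268:Sat 2272:Thu 2276:Tue 2280:Sun✓ 2284:Fri 2288:Wed 2292:Mon 2296:Sat 2304:Mon 2308:Sat 2312:Thu 2316:Tue 2320:Sun✓ 2324:Fri 2328:Wed
Sunday: 2252, 2280, 2320 → 3.

3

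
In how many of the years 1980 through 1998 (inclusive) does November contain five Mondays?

November has 30 days; it has five Mondays when Monday falls among the first (month-length − 28) days — i.e. when November 1 is one of Monday/Sunday.
November 1 by year: 1980:Sat 1981:Sun✓ 1982:Mon✓ 1983:Tue 1984:Thu 1985:Fri 1986:Sat 1987:Sun✓ 1988:Tue 1989:Wed 1990:Thu 1991:Fri 1992:Sun✓ 1993:Mon✓ 1994:Tue 1995:Wed 1996:Fri 1997:Sat 1998:Sun✓
Years with five Mondays: 1981, 1982, 1987, 1992, 1993, 1998 → 6.

6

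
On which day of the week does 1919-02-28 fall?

Friday

January 1, 1919 is a Wednesday.
February 28 is day 59 of the year, i.e. 58 days after Jan 1.
58 mod 7 = 2, so advance 2 weekdays from Wednesday: Friday.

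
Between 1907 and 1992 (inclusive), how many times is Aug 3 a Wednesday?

12

Track Aug 3's weekday year by year (advancing +1, or +2 across a Feb 29):
  1907: Sat  1908: Mon (+2)  1909: Tue (+1)  1910: Wed (+1) ✓  1911: Thu (+1)
  1912: Sat (+2)  1913: Sun (+1)  1914: Mon (+1)  1915: Tue (+1)  1916: Thu (+2)
  1917: Fri (+1)  1918: Sat (+1)  1919: Sun (+1)  1920: Tue (+2)  … (58 more years) …
  1979: Fri (+1)  1980: Sun (+2)  1981: Mon (+1)  1982: Tue (+1)  1983: Wed (+1) ✓
  1984: Fri (+2)  1985: Sat (+1)  1986: Sun (+1)  1987: Mon (+1)  1988: Wed (+2) ✓
  1989: Thu (+1)  1990: Fri (+1)  1991: Sat (+1)  1992: Mon (+2)
Wednesday years: 1910, 1921, 1927, 1932, 1938, 1949, 1955, 1960, 1966, 1977, 1983, 1988 — 12 in total.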